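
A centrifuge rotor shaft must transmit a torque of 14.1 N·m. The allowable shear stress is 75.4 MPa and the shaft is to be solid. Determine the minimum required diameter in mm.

9.84 mm

For a solid shaft τ_max = 16T/(πd³), so d = (16T/(π τ_allow))^(1/3) = (16·14.10/(π·7.54×10^7))^(1/3) = 0.009839 m.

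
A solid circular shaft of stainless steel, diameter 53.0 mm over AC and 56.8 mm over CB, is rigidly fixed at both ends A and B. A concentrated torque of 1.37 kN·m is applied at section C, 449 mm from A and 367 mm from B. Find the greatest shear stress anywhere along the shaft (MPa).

Compatibility: T_A·a/J_AC = T_B·b/J_CB with T_A + T_B = T₀.
J_AC = 7.75×10^-7 m⁴, J_CB = 1.02×10^-6 m⁴, so T_A = T₀·(J_AC/a)/((J_AC/a)+(J_CB/b)) = 524.1 N·m, T_B = 845.9 N·m.
τ in each portion: τ_AC = 1.79×10^7 Pa, τ_CB = 2.35×10^7 Pa; maximum is in CB.
τ_max = T_CB·r/J = 845.9·0.0284/1.02×10^-6 = 2.351×10^7 Pa.

23.5 MPa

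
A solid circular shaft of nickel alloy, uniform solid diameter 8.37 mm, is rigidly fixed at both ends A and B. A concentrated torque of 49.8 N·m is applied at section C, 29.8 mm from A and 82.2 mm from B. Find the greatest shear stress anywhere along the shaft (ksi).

46.0 ksi

With uniform GJ and both ends fixed, compatibility θ_AC = θ_CB gives T_A·a = T_B·b, together with T_A + T_B = T₀.
T_A = T₀·b/(a+b) = 49.80·82.2/112.0 = 36.55 N·m; T_B = 13.25 N·m.
τ in each portion: τ_AC = 3.17×10^8 Pa, τ_CB = 1.15×10^8 Pa; maximum is in AC.
τ_max = T_AC·r/J = 36.55·0.00418/4.82×10^-10 = 3.175×10^8 Pa.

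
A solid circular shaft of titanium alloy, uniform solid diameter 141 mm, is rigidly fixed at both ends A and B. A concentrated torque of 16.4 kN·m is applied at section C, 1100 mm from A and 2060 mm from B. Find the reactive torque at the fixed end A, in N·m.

10700 N·m

With uniform GJ and both ends fixed, compatibility θ_AC = θ_CB gives T_A·a = T_B·b, together with T_A + T_B = T₀.
T_A = T₀·b/(a+b) = 16400·2060/3160 = 10690 N·m; T_B = 5709 N·m.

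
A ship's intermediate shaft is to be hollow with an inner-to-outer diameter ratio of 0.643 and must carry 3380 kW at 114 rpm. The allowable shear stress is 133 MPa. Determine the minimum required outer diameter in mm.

ω = 2π·114/60 = 11.94 rad/s, so T = P/ω = 3380×10³ / 11.94 = 283100 N·m.
For a hollow shaft with d_i/d_o = 0.643: τ_max = 16T/(π d_o³ (1−k⁴)), so d_o = [16T/(π τ_allow (1−k⁴))]^(1/3) = [16·283100/(π·1.33×10^8·0.8291)]^(1/3) = 0.2356 m.

236 mm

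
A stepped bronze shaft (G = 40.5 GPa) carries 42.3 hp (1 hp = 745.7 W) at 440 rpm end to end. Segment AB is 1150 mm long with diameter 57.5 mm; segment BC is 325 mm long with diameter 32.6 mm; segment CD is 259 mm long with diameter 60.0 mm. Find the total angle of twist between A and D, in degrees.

4.07°

ω = 2π·440/60 = 46.08 rad/s, so T = P/ω = 42.3×745.7 / 46.08 = 684.6 N·m.
J_AB = π(0.0575)⁴/32 = 1.07×10^-6 m⁴; J_BC = π(0.0326)⁴/32 = 1.11×10^-7 m⁴; J_CD = π(0.0600)⁴/32 = 1.27×10^-6 m⁴.
θ = (T/G)·Σ L_i/J_i = (684.6/40.5×10⁹)·(1.15/1.07×10^-6 + 0.325/1.11×10^-7 + 0.259/1.27×10^-6) = 0.07110 rad.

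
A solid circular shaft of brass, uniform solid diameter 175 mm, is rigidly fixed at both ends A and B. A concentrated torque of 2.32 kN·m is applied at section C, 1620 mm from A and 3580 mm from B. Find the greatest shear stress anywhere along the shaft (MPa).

With uniform GJ and both ends fixed, compatibility θ_AC = θ_CB gives T_A·a = T_B·b, together with T_A + T_B = T₀.
T_A = T₀·b/(a+b) = 2320·3580/5200 = 1597 N·m; T_B = 722.8 N·m.
τ in each portion: τ_AC = 1.52×10^6 Pa, τ_CB = 6.87×10^5 Pa; maximum is in AC.
τ_max = T_AC·r/J = 1597·0.0875/9.21×10^-5 = 1.518×10^6 Pa.

1.52 MPa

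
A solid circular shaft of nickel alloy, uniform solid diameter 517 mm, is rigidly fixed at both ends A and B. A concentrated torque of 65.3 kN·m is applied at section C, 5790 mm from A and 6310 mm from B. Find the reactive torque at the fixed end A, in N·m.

With uniform GJ and both ends fixed, compatibility θ_AC = θ_CB gives T_A·a = T_B·b, together with T_A + T_B = T₀.
T_A = T₀·b/(a+b) = 65300·6310/12100 = 34050 N·m; T_B = 31250 N·m.

34100 N·m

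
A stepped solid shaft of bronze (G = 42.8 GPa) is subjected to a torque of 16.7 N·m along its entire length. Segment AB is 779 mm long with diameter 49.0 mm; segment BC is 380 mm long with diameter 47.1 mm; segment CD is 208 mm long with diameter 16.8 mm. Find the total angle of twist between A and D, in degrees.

J_AB = π(0.0490)⁴/32 = 5.66×10^-7 m⁴; J_BC = π(0.0471)⁴/32 = 4.83×10^-7 m⁴; J_CD = π(0.0168)⁴/32 = 7.82×10^-9 m⁴.
θ = (T/G)·Σ L_i/J_i = (16.70/42.8×10⁹)·(0.779/5.66×10^-7 + 0.380/4.83×10^-7 + 0.208/7.82×10^-9) = 0.01122 rad.

0.643°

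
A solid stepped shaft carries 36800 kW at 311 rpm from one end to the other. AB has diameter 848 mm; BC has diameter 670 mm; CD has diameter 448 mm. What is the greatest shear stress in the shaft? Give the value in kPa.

ω = 2π·311/60 = 32.57 rad/s, so T = P/ω = 36800×10³ / 32.57 = 1.130e6 N·m.
Under the same torque, τ_max = 16T/(πd³) is largest where d is smallest — segment CD (d = 448 mm).
τ_max = 16·1.130e6/(π·(0.448)³) = 6.400×10^7 Pa.

64000 kPa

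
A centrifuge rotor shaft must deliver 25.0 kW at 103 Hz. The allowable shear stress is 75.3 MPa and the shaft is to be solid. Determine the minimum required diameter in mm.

13.8 mm

ω = 2π·103 = 647.2 rad/s, so T = P/ω = 25.0×10³ / 647.2 = 38.63 N·m.
For a solid shaft τ_max = 16T/(πd³), so d = (16T/(π τ_allow))^(1/3) = (16·38.63/(π·7.53×10^7))^(1/3) = 0.01377 m.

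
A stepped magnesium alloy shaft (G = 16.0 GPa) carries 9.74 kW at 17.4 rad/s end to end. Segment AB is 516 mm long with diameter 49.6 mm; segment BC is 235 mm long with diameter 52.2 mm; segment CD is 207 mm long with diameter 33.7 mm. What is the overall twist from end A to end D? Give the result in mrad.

ω = 17.4 rad/s, so T = P/ω = 9.74×10³ / 17.40 = 559.8 N·m.
J_AB = π(0.0496)⁴/32 = 5.94×10^-7 m⁴; J_BC = π(0.0522)⁴/32 = 7.29×10^-7 m⁴; J_CD = π(0.0337)⁴/32 = 1.27×10^-7 m⁴.
θ = (T/G)·Σ L_i/J_i = (559.8/16.0×10⁹)·(0.516/5.94×10^-7 + 0.235/7.29×10^-7 + 0.207/1.27×10^-7) = 0.09885 rad.

98.9 mrad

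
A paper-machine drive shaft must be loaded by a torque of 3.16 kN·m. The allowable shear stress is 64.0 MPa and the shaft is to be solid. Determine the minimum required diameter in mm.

For a solid shaft τ_max = 16T/(πd³), so d = (16T/(π τ_allow))^(1/3) = (16·3160/(π·6.40×10^7))^(1/3) = 0.06312 m.

63.1 mm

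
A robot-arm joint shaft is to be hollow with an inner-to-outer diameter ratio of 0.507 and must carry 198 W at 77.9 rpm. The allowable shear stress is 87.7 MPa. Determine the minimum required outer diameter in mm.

ω = 2π·77.9/60 = 8.158 rad/s, so T = P/ω = 198 / 8.158 = 24.27 N·m.
For a hollow shaft with d_i/d_o = 0.507: τ_max = 16T/(π d_o³ (1−k⁴)), so d_o = [16T/(π τ_allow (1−k⁴))]^(1/3) = [16·24.27/(π·8.77×10^7·0.9339)]^(1/3) = 0.01147 m.

11.5 mm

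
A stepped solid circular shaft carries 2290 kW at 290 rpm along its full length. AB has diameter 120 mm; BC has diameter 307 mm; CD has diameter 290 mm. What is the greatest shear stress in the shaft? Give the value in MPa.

222 MPa

ω = 2π·290/60 = 30.37 rad/s, so T = P/ω = 2290×10³ / 30.37 = 75410 N·m.
Under the same torque, τ_max = 16T/(πd³) is largest where d is smallest — segment AB (d = 120 mm).
τ_max = 16·75410/(π·(0.120)³) = 2.222×10^8 Pa.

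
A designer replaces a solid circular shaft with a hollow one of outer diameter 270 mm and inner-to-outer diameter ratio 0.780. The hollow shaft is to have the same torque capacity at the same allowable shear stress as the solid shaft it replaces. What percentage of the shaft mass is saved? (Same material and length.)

Equal τ_max and T ⇒ the solid shaft needs d_s³ = d_o³(1−k⁴), so d_s = 270·(1−0.780⁴)^(1/3) = 231.4 mm.
Area ratio A_h/A_s = d_o²(1−k²)/d_s² = (1−k²)/(1−k⁴)^(2/3) = 0.5329.
Mass saving = 1 − 0.5329 = 46.7 %.

46.7 %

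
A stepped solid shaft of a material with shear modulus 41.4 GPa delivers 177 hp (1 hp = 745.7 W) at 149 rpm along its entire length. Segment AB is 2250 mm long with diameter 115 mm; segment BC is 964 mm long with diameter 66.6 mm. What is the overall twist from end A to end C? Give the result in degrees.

ω = 2π·149/60 = 15.60 rad/s, so T = P/ω = 177×745.7 / 15.60 = 8459 N·m.
J_AB = π(0.115)⁴/32 = 1.72×10^-5 m⁴; J_BC = π(0.0666)⁴/32 = 1.93×10^-6 m⁴.
θ = (T/G)·Σ L_i/J_i = (8459/41.4×10⁹)·(2.25/1.72×10^-5 + 0.964/1.93×10^-6) = 0.1288 rad.

7.38°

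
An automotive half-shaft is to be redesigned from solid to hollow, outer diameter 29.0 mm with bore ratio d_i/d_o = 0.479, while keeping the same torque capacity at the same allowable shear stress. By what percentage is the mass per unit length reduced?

20.1 %

Equal τ_max and T ⇒ the solid shaft needs d_s³ = d_o³(1−k⁴), so d_s = 29.0·(1−0.479⁴)^(1/3) = 28.48 mm.
Area ratio A_h/A_s = d_o²(1−k²)/d_s² = (1−k²)/(1−k⁴)^(2/3) = 0.7988.
Mass saving = 1 − 0.7988 = 20.1 %.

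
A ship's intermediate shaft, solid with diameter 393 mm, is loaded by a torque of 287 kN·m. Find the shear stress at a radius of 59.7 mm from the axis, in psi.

J = πd⁴/32 = π(0.393)⁴/32 = 2.342×10^-3 m⁴.
Shear stress varies linearly with radius: τ = T·r/J = 287000 × 0.0597 / 2.342×10^-3 = 7.316×10^6 Pa.

1060 psi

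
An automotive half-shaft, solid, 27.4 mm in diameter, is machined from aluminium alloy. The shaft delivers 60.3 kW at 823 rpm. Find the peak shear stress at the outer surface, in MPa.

ω = 2π·823/60 = 86.18 rad/s, so T = P/ω = 60.3×10³ / 86.18 = 699.7 N·m.
J = πd⁴/32 = π(0.0274)⁴/32 = 5.534×10^-8 m⁴.
τ_max = T·r/J = 699.7 × 0.0137 / 5.534×10^-8 = 1.732×10^8 Pa.

173 MPa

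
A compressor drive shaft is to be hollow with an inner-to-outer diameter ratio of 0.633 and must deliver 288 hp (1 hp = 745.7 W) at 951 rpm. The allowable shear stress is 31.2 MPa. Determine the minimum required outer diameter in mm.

ω = 2π·951/60 = 99.59 rad/s, so T = P/ω = 288×745.7 / 99.59 = 2156 N·m.
For a hollow shaft with d_i/d_o = 0.633: τ_max = 16T/(π d_o³ (1−k⁴)), so d_o = [16T/(π τ_allow (1−k⁴))]^(1/3) = [16·2156/(π·3.12×10^7·0.8394)]^(1/3) = 0.07485 m.

74.8 mm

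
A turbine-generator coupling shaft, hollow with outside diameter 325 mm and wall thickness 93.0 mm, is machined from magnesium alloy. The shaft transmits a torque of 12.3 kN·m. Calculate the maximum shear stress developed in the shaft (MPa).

1.89 MPa

J = π(d_o⁴ − d_i⁴)/32 = π(0.325⁴ − 0.139⁴)/32 = 1.059×10^-3 m⁴.
τ_max = T·r/J = 12300 × 0.163 / 1.059×10^-3 = 1.888×10^6 Pa.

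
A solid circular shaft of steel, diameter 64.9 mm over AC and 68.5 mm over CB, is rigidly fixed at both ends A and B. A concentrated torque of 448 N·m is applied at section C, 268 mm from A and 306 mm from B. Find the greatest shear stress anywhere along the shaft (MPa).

Compatibility: T_A·a/J_AC = T_B·b/J_CB with T_A + T_B = T₀.
J_AC = 1.74×10^-6 m⁴, J_CB = 2.16×10^-6 m⁴, so T_A = T₀·(J_AC/a)/((J_AC/a)+(J_CB/b)) = 214.7 N·m, T_B = 233.3 N·m.
τ in each portion: τ_AC = 4.00×10^6 Pa, τ_CB = 3.70×10^6 Pa; maximum is in AC.
τ_max = T_AC·r/J = 214.7·0.0324/1.74×10^-6 = 4.000×10^6 Pa.

4.00 MPa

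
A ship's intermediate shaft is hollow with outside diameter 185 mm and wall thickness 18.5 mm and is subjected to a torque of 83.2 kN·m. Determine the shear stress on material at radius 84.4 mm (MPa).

J = π(d_o⁴ − d_i⁴)/32 = π(0.185⁴ − 0.148⁴)/32 = 6.789×10^-5 m⁴.
Shear stress varies linearly with radius: τ = T·r/J = 83200 × 0.0844 / 6.789×10^-5 = 1.034×10^8 Pa.

103 MPa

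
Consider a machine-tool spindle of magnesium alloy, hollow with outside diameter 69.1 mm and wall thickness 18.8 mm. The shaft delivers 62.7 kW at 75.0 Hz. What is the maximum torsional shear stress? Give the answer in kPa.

ω = 2π·75.0 = 471.2 rad/s, so T = P/ω = 62.7×10³ / 471.2 = 133.1 N·m.
J = π(d_o⁴ − d_i⁴)/32 = π(0.0691⁴ − 0.0315⁴)/32 = 2.142×10^-6 m⁴.
τ_max = T·r/J = 133.1 × 0.0345 / 2.142×10^-6 = 2.147×10^6 Pa.

2150 kPa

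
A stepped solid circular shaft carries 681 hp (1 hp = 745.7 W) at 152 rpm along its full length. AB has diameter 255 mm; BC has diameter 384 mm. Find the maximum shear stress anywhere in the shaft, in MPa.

9.80 MPa

ω = 2π·152/60 = 15.92 rad/s, so T = P/ω = 681×745.7 / 15.92 = 31900 N·m.
Under the same torque, τ_max = 16T/(πd³) is largest where d is smallest — segment AB (d = 255 mm).
τ_max = 16·31900/(π·(0.255)³) = 9.799×10^6 Pa.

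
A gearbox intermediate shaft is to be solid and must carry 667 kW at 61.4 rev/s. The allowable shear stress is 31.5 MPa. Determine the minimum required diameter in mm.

ω = 2π·61.4 = 385.8 rad/s, so T = P/ω = 667×10³ / 385.8 = 1729 N·m.
For a solid shaft τ_max = 16T/(πd³), so d = (16T/(π τ_allow))^(1/3) = (16·1729/(π·3.15×10^7))^(1/3) = 0.06539 m.

65.4 mm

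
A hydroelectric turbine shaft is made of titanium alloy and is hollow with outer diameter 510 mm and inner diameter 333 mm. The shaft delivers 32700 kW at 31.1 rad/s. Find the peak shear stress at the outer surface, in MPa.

49.3 MPa

ω = 31.1 rad/s, so T = P/ω = 32700×10³ / 31.10 = 1.051e6 N·m.
J = π(d_o⁴ − d_i⁴)/32 = π(0.510⁴ − 0.333⁴)/32 = 5.435×10^-3 m⁴.
τ_max = T·r/J = 1.051e6 × 0.255 / 5.435×10^-3 = 4.934×10^7 Pa.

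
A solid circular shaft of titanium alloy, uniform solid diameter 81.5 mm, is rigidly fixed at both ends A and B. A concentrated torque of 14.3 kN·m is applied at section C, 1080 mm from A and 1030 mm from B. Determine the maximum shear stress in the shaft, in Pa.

6.89e7 Pa

With uniform GJ and both ends fixed, compatibility θ_AC = θ_CB gives T_A·a = T_B·b, together with T_A + T_B = T₀.
T_A = T₀·b/(a+b) = 14300·1030/2110 = 6981 N·m; T_B = 7319 N·m.
τ in each portion: τ_AC = 6.57×10^7 Pa, τ_CB = 6.89×10^7 Pa; maximum is in CB.
τ_max = T_CB·r/J = 7319·0.0408/4.33×10^-6 = 6.886×10^7 Pa.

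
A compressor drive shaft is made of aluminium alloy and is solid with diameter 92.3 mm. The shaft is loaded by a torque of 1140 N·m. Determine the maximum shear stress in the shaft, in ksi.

J = πd⁴/32 = π(0.0923)⁴/32 = 7.125×10^-6 m⁴.
τ_max = T·r/J = 1140 × 0.0461 / 7.125×10^-6 = 7.384×10^6 Pa.

1.07 ksi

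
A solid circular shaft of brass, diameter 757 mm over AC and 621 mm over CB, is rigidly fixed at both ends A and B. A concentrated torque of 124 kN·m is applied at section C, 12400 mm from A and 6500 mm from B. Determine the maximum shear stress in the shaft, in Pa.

Compatibility: T_A·a/J_AC = T_B·b/J_CB with T_A + T_B = T₀.
J_AC = 0.0322 m⁴, J_CB = 0.0146 m⁴, so T_A = T₀·(J_AC/a)/((J_AC/a)+(J_CB/b)) = 66530 N·m, T_B = 57470 N·m.
τ in each portion: τ_AC = 7.81×10^5 Pa, τ_CB = 1.22×10^6 Pa; maximum is in CB.
τ_max = T_CB·r/J = 57470·0.310/0.0146 = 1.222×10^6 Pa.

1.22e6 Pa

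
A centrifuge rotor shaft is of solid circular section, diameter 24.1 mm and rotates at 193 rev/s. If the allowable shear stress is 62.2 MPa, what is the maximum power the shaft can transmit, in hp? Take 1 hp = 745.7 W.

J = πd⁴/32 = π(0.0241)⁴/32 = 3.312×10^-8 m⁴.
T_max = τ_allow·J/r = 6.22×10^7 × 3.312×10^-8 / 0.0120 = 171.0 N·m.
ω = 2π·193 = 1213 rad/s, so P_max = T_max·ω = 2.073×10^5 W.

278 hp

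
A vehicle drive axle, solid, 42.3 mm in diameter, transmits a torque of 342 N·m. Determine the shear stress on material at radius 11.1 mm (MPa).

12.1 MPa

J = πd⁴/32 = π(0.0423)⁴/32 = 3.143×10^-7 m⁴.
Shear stress varies linearly with radius: τ = T·r/J = 342.0 × 0.0111 / 3.143×10^-7 = 1.208×10^7 Pa.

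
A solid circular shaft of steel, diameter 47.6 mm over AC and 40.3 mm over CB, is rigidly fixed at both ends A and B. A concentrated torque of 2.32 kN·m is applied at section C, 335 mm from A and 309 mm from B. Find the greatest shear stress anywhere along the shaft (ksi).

Compatibility: T_A·a/J_AC = T_B·b/J_CB with T_A + T_B = T₀.
J_AC = 5.04×10^-7 m⁴, J_CB = 2.59×10^-7 m⁴, so T_A = T₀·(J_AC/a)/((J_AC/a)+(J_CB/b)) = 1490 N·m, T_B = 830.0 N·m.
τ in each portion: τ_AC = 7.04×10^7 Pa, τ_CB = 6.46×10^7 Pa; maximum is in AC.
τ_max = T_AC·r/J = 1490·0.0238/5.04×10^-7 = 7.036×10^7 Pa.

10.2 ksi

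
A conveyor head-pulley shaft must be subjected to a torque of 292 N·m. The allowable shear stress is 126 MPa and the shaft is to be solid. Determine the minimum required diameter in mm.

22.8 mm

For a solid shaft τ_max = 16T/(πd³), so d = (16T/(π τ_allow))^(1/3) = (16·292.0/(π·1.26×10^8))^(1/3) = 0.02277 m.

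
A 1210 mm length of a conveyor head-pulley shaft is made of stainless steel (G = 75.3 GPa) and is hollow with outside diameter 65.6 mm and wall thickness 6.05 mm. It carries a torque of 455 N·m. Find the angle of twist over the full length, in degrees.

J = π(d_o⁴ − d_i⁴)/32 = π(0.0656⁴ − 0.0535⁴)/32 = 1.014×10^-6 m⁴.
θ = T·L/(G·J) = 455.0 × 1.21 / (75.3×10⁹ × 1.014×10^-6) = 7.212×10^-3 rad.

0.413°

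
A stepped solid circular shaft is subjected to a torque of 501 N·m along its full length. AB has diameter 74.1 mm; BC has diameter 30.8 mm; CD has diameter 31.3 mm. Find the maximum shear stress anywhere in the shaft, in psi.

Under the same torque, τ_max = 16T/(πd³) is largest where d is smallest — segment BC (d = 30.8 mm).
τ_max = 16·501.0/(π·(0.0308)³) = 8.733×10^7 Pa.

12700 psi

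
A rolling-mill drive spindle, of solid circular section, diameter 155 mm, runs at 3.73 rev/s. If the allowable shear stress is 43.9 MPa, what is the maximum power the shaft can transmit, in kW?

J = πd⁴/32 = π(0.155)⁴/32 = 5.667×10^-5 m⁴.
T_max = τ_allow·J/r = 4.39×10^7 × 5.667×10^-5 / 0.0775 = 32100 N·m.
ω = 2π·3.73 = 23.44 rad/s, so P_max = T_max·ω = 7.523×10^5 W.

752 kW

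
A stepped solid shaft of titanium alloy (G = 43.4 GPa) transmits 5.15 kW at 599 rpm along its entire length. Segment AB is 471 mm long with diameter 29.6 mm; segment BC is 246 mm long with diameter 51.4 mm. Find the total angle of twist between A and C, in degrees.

0.716°

ω = 2π·599/60 = 62.73 rad/s, so T = P/ω = 5.15×10³ / 62.73 = 82.10 N·m.
J_AB = π(0.0296)⁴/32 = 7.54×10^-8 m⁴; J_BC = π(0.0514)⁴/32 = 6.85×10^-7 m⁴.
θ = (T/G)·Σ L_i/J_i = (82.10/43.4×10⁹)·(0.471/7.54×10^-8 + 0.246/6.85×10^-7) = 0.01250 rad.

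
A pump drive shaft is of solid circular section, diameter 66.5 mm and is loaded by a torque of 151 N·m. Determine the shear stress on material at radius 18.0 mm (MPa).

1.42 MPa

J = πd⁴/32 = π(0.0665)⁴/32 = 1.920×10^-6 m⁴.
Shear stress varies linearly with radius: τ = T·r/J = 151.0 × 0.0180 / 1.920×10^-6 = 1.416×10^6 Pa.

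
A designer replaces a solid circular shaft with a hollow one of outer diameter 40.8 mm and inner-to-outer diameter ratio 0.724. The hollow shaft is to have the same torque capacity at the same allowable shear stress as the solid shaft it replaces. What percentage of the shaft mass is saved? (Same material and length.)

41.1 %

Equal τ_max and T ⇒ the solid shaft needs d_s³ = d_o³(1−k⁴), so d_s = 40.8·(1−0.724⁴)^(1/3) = 36.66 mm.
Area ratio A_h/A_s = d_o²(1−k²)/d_s² = (1−k²)/(1−k⁴)^(2/3) = 0.5895.
Mass saving = 1 − 0.5895 = 41.1 %.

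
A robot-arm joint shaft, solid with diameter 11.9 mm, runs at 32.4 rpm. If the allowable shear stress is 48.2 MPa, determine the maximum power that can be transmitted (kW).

J = πd⁴/32 = π(0.0119)⁴/32 = 1.969×10^-9 m⁴.
T_max = τ_allow·J/r = 4.82×10^7 × 1.969×10^-9 / 0.00595 = 15.95 N·m.
ω = 2π·32.4/60 = 3.393 rad/s, so P_max = T_max·ω = 54.11 W.

0.0541 kW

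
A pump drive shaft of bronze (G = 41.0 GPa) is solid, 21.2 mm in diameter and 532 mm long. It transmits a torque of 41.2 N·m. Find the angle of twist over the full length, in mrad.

J = πd⁴/32 = π(0.0212)⁴/32 = 1.983×10^-8 m⁴.
θ = T·L/(G·J) = 41.20 × 0.532 / (41.0×10⁹ × 1.983×10^-8) = 0.02696 rad.

27.0 mrad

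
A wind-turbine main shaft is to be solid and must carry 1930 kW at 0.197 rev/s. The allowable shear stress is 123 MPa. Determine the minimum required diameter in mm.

ω = 2π·0.197 = 1.238 rad/s, so T = P/ω = 1930×10³ / 1.238 = 1.559e6 N·m.
For a solid shaft τ_max = 16T/(πd³), so d = (16T/(π τ_allow))^(1/3) = (16·1.559e6/(π·1.23×10^8))^(1/3) = 0.4012 m.

401 mm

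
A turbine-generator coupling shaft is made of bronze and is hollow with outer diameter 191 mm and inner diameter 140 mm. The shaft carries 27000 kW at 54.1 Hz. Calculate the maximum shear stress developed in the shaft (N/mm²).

ω = 2π·54.1 = 339.9 rad/s, so T = P/ω = 27000×10³ / 339.9 = 79430 N·m.
J = π(d_o⁴ − d_i⁴)/32 = π(0.191⁴ − 0.140⁴)/32 = 9.294×10^-5 m⁴.
τ_max = T·r/J = 79430 × 0.0955 / 9.294×10^-5 = 8.162×10^7 Pa.

81.6 N/mm²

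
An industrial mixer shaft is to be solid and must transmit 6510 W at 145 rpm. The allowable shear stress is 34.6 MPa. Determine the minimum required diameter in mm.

39.8 mm

ω = 2π·145/60 = 15.18 rad/s, so T = P/ω = 6510 / 15.18 = 428.7 N·m.
For a solid shaft τ_max = 16T/(πd³), so d = (16T/(π τ_allow))^(1/3) = (16·428.7/(π·3.46×10^7))^(1/3) = 0.03981 m.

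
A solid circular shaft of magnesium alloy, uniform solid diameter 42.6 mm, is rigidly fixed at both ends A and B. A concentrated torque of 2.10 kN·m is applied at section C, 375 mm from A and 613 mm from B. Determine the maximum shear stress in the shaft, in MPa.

85.8 MPa

With uniform GJ and both ends fixed, compatibility θ_AC = θ_CB gives T_A·a = T_B·b, together with T_A + T_B = T₀.
T_A = T₀·b/(a+b) = 2100·613/988.0 = 1303 N·m; T_B = 797.1 N·m.
τ in each portion: τ_AC = 8.58×10^7 Pa, τ_CB = 5.25×10^7 Pa; maximum is in AC.
τ_max = T_AC·r/J = 1303·0.0213/3.23×10^-7 = 8.583×10^7 Pa.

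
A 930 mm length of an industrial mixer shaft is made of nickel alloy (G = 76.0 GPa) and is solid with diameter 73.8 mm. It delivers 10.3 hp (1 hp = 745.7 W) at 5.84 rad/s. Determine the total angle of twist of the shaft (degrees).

0.317°

ω = 5.84 rad/s, so T = P/ω = 10.3×745.7 / 5.840 = 1315 N·m.
J = πd⁴/32 = π(0.0738)⁴/32 = 2.912×10^-6 m⁴.
θ = T·L/(G·J) = 1315 × 0.930 / (76.0×10⁹ × 2.912×10^-6) = 5.526×10^-3 rad.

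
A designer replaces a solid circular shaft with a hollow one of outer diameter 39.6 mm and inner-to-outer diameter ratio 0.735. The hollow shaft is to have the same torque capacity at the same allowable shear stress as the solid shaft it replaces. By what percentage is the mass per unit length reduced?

Equal τ_max and T ⇒ the solid shaft needs d_s³ = d_o³(1−k⁴), so d_s = 39.6·(1−0.735⁴)^(1/3) = 35.30 mm.
Area ratio A_h/A_s = d_o²(1−k²)/d_s² = (1−k²)/(1−k⁴)^(2/3) = 0.5787.
Mass saving = 1 − 0.5787 = 42.1 %.

42.1 %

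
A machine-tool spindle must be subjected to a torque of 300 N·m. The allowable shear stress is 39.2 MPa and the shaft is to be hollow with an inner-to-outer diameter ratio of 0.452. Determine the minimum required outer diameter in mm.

For a hollow shaft with d_i/d_o = 0.452: τ_max = 16T/(π d_o³ (1−k⁴)), so d_o = [16T/(π τ_allow (1−k⁴))]^(1/3) = [16·300.0/(π·3.92×10^7·0.9583)]^(1/3) = 0.03439 m.

34.4 mm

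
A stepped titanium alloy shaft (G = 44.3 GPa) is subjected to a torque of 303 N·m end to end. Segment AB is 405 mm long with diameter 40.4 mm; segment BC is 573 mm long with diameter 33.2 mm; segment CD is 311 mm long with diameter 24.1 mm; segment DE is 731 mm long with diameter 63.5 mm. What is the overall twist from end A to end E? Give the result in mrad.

111 mrad

J_AB = π(0.0404)⁴/32 = 2.62×10^-7 m⁴; J_BC = π(0.0332)⁴/32 = 1.19×10^-7 m⁴; J_CD = π(0.0241)⁴/32 = 3.31×10^-8 m⁴; J_DE = π(0.0635)⁴/32 = 1.60×10^-6 m⁴.
θ = (T/G)·Σ L_i/J_i = (303.0/44.3×10⁹)·(0.405/2.62×10^-7 + 0.573/1.19×10^-7 + 0.311/3.31×10^-8 + 0.731/1.60×10^-6) = 0.1108 rad.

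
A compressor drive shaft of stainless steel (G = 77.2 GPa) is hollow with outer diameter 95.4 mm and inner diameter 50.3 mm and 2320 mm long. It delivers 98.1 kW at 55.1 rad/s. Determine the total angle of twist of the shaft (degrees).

0.409°

ω = 55.1 rad/s, so T = P/ω = 98.1×10³ / 55.10 = 1780 N·m.
J = π(d_o⁴ − d_i⁴)/32 = π(0.0954⁴ − 0.0503⁴)/32 = 7.503×10^-6 m⁴.
θ = T·L/(G·J) = 1780 × 2.32 / (77.2×10⁹ × 7.503×10^-6) = 7.131×10^-3 rad.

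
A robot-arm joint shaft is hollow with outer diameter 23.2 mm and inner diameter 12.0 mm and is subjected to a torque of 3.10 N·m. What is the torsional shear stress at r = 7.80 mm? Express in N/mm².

J = π(d_o⁴ − d_i⁴)/32 = π(0.0232⁴ − 0.0120⁴)/32 = 2.641×10^-8 m⁴.
Shear stress varies linearly with radius: τ = T·r/J = 3.100 × 0.00780 / 2.641×10^-8 = 9.157×10^5 Pa.

0.916 N/mm²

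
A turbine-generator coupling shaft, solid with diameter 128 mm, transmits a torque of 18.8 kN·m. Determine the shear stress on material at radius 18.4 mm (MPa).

J = πd⁴/32 = π(0.128)⁴/32 = 2.635×10^-5 m⁴.
Shear stress varies linearly with radius: τ = T·r/J = 18800 × 0.0184 / 2.635×10^-5 = 1.313×10^7 Pa.

13.1 MPa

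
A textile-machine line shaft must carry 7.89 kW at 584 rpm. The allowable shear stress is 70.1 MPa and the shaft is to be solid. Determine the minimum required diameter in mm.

ω = 2π·584/60 = 61.16 rad/s, so T = P/ω = 7.89×10³ / 61.16 = 129.0 N·m.
For a solid shaft τ_max = 16T/(πd³), so d = (16T/(π τ_allow))^(1/3) = (16·129.0/(π·7.01×10^7))^(1/3) = 0.02108 m.

21.1 mm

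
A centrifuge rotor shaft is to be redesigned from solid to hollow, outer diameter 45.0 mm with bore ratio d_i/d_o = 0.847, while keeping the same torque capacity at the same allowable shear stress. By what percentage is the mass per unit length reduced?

Equal τ_max and T ⇒ the solid shaft needs d_s³ = d_o³(1−k⁴), so d_s = 45.0·(1−0.847⁴)^(1/3) = 35.36 mm.
Area ratio A_h/A_s = d_o²(1−k²)/d_s² = (1−k²)/(1−k⁴)^(2/3) = 0.4576.
Mass saving = 1 − 0.4576 = 54.2 %.

54.2 %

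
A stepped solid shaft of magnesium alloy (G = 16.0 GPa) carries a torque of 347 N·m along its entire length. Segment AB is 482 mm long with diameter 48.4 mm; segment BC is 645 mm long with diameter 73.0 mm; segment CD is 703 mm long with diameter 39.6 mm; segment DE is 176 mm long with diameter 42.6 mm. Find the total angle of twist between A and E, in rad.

J_AB = π(0.0484)⁴/32 = 5.39×10^-7 m⁴; J_BC = π(0.0730)⁴/32 = 2.79×10^-6 m⁴; J_CD = π(0.0396)⁴/32 = 2.41×10^-7 m⁴; J_DE = π(0.0426)⁴/32 = 3.23×10^-7 m⁴.
θ = (T/G)·Σ L_i/J_i = (347.0/16.0×10⁹)·(0.482/5.39×10^-7 + 0.645/2.79×10^-6 + 0.703/2.41×10^-7 + 0.176/3.23×10^-7) = 0.09938 rad.

0.0994 rad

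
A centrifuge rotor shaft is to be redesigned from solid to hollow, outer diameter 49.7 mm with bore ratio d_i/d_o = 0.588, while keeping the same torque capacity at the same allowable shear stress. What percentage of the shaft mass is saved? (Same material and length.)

28.8 %

Equal τ_max and T ⇒ the solid shaft needs d_s³ = d_o³(1−k⁴), so d_s = 49.7·(1−0.588⁴)^(1/3) = 47.64 mm.
Area ratio A_h/A_s = d_o²(1−k²)/d_s² = (1−k²)/(1−k⁴)^(2/3) = 0.7122.
Mass saving = 1 − 0.7122 = 28.8 %.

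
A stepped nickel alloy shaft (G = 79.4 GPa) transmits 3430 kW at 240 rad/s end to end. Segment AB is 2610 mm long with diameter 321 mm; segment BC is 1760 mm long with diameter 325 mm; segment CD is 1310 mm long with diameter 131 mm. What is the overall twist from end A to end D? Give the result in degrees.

ω = 240 rad/s, so T = P/ω = 3430×10³ / 240.0 = 14290 N·m.
J_AB = π(0.321)⁴/32 = 1.04×10^-3 m⁴; J_BC = π(0.325)⁴/32 = 1.10×10^-3 m⁴; J_CD = π(0.131)⁴/32 = 2.89×10^-5 m⁴.
θ = (T/G)·Σ L_i/J_i = (14290/79.4×10⁹)·(2.61/1.04×10^-3 + 1.76/1.10×10^-3 + 1.31/2.89×10^-5) = 8.895×10^-3 rad.

0.510°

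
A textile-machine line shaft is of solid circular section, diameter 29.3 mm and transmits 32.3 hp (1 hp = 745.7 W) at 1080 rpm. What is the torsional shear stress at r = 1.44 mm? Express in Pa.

4.24e6 Pa

ω = 2π·1080/60 = 113.1 rad/s, so T = P/ω = 32.3×745.7 / 113.1 = 213.0 N·m.
J = πd⁴/32 = π(0.0293)⁴/32 = 7.236×10^-8 m⁴.
Shear stress varies linearly with radius: τ = T·r/J = 213.0 × 0.00144 / 7.236×10^-8 = 4.238×10^6 Pa.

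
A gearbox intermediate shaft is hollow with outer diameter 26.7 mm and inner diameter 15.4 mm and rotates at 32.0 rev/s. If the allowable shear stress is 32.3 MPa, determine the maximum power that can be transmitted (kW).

J = π(d_o⁴ − d_i⁴)/32 = π(0.0267⁴ − 0.0154⁴)/32 = 4.437×10^-8 m⁴.
T_max = τ_allow·J/r = 3.23×10^7 × 4.437×10^-8 / 0.0133 = 107.4 N·m.
ω = 2π·32.0 = 201.1 rad/s, so P_max = T_max·ω = 2.159×10^4 W.

21.6 kW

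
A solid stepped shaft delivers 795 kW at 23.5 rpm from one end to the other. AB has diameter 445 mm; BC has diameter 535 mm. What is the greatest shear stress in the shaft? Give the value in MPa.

18.7 MPa

ω = 2π·23.5/60 = 2.461 rad/s, so T = P/ω = 795×10³ / 2.461 = 323100 N·m.
Under the same torque, τ_max = 16T/(πd³) is largest where d is smallest — segment AB (d = 445 mm).
τ_max = 16·323100/(π·(0.445)³) = 1.867×10^7 Pa.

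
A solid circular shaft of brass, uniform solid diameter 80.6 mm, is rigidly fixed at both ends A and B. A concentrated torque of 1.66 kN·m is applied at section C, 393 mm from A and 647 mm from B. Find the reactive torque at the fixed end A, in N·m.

1030 N·m

With uniform GJ and both ends fixed, compatibility θ_AC = θ_CB gives T_A·a = T_B·b, together with T_A + T_B = T₀.
T_A = T₀·b/(a+b) = 1660·647/1040 = 1033 N·m; T_B = 627.3 N·m.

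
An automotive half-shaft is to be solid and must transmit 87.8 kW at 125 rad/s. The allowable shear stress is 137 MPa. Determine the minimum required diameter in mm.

29.7 mm

ω = 125 rad/s, so T = P/ω = 87.8×10³ / 125.0 = 702.4 N·m.
For a solid shaft τ_max = 16T/(πd³), so d = (16T/(π τ_allow))^(1/3) = (16·702.4/(π·1.37×10^8))^(1/3) = 0.02967 m.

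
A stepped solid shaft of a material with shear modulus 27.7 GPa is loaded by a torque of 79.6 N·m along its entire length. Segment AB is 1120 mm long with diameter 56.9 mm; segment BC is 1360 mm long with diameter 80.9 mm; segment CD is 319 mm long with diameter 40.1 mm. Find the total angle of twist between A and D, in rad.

0.00767 rad

J_AB = π(0.0569)⁴/32 = 1.03×10^-6 m⁴; J_BC = π(0.0809)⁴/32 = 4.21×10^-6 m⁴; J_CD = π(0.0401)⁴/32 = 2.54×10^-7 m⁴.
θ = (T/G)·Σ L_i/J_i = (79.60/27.7×10⁹)·(1.12/1.03×10^-6 + 1.36/4.21×10^-6 + 0.319/2.54×10^-7) = 7.668×10^-3 rad.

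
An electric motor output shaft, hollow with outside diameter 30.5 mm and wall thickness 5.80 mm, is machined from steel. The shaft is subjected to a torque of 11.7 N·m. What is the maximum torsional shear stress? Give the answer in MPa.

2.46 MPa

J = π(d_o⁴ − d_i⁴)/32 = π(0.0305⁴ − 0.0189⁴)/32 = 7.243×10^-8 m⁴.
τ_max = T·r/J = 11.70 × 0.0152 / 7.243×10^-8 = 2.463×10^6 Pa.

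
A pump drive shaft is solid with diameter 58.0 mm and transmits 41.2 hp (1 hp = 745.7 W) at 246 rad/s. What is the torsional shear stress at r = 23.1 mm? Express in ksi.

ω = 246 rad/s, so T = P/ω = 41.2×745.7 / 246.0 = 124.9 N·m.
J = πd⁴/32 = π(0.0580)⁴/32 = 1.111×10^-6 m⁴.
Shear stress varies linearly with radius: τ = T·r/J = 124.9 × 0.0231 / 1.111×10^-6 = 2.597×10^6 Pa.

0.377 ksi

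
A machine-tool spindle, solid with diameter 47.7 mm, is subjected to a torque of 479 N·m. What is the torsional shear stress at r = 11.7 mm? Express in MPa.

J = πd⁴/32 = π(0.0477)⁴/32 = 5.082×10^-7 m⁴.
Shear stress varies linearly with radius: τ = T·r/J = 479.0 × 0.0117 / 5.082×10^-7 = 1.103×10^7 Pa.

11.0 MPa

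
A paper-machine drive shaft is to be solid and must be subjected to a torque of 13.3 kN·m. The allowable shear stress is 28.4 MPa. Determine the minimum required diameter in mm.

134 mm

For a solid shaft τ_max = 16T/(πd³), so d = (16T/(π τ_allow))^(1/3) = (16·13300/(π·2.84×10^7))^(1/3) = 0.1336 m.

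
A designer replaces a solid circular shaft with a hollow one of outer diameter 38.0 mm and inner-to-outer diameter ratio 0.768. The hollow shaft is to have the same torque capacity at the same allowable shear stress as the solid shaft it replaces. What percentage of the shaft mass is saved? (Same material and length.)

Equal τ_max and T ⇒ the solid shaft needs d_s³ = d_o³(1−k⁴), so d_s = 38.0·(1−0.768⁴)^(1/3) = 32.95 mm.
Area ratio A_h/A_s = d_o²(1−k²)/d_s² = (1−k²)/(1−k⁴)^(2/3) = 0.5455.
Mass saving = 1 − 0.5455 = 45.5 %.

45.5 %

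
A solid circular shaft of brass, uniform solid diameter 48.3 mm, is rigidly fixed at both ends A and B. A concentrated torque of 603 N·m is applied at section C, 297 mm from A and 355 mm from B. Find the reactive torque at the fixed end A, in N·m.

With uniform GJ and both ends fixed, compatibility θ_AC = θ_CB gives T_A·a = T_B·b, together with T_A + T_B = T₀.
T_A = T₀·b/(a+b) = 603.0·355/652.0 = 328.3 N·m; T_B = 274.7 N·m.

328 N·m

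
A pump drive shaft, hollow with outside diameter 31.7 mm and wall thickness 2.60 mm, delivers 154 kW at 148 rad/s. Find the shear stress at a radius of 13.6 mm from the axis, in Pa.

ω = 148 rad/s, so T = P/ω = 154×10³ / 148.0 = 1041 N·m.
J = π(d_o⁴ − d_i⁴)/32 = π(0.0317⁴ − 0.0265⁴)/32 = 5.072×10^-8 m⁴.
Shear stress varies linearly with radius: τ = T·r/J = 1041 × 0.0136 / 5.072×10^-8 = 2.790×10^8 Pa.

2.79e8 Pa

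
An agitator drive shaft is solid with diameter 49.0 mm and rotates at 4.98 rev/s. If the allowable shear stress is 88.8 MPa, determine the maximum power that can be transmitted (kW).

64.2 kW

J = πd⁴/32 = π(0.0490)⁴/32 = 5.660×10^-7 m⁴.
T_max = τ_allow·J/r = 8.88×10^7 × 5.660×10^-7 / 0.0245 = 2051 N·m.
ω = 2π·4.98 = 31.29 rad/s, so P_max = T_max·ω = 6.419×10^4 W.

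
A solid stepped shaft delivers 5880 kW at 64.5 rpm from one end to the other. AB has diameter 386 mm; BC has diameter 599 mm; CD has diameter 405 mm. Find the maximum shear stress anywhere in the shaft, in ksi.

ω = 2π·64.5/60 = 6.754 rad/s, so T = P/ω = 5880×10³ / 6.754 = 870500 N·m.
Under the same torque, τ_max = 16T/(πd³) is largest where d is smallest — segment AB (d = 386 mm).
τ_max = 16·870500/(π·(0.386)³) = 7.709×10^7 Pa.

11.2 ksi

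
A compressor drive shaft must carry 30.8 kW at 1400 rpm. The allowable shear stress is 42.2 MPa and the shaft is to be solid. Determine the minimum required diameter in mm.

29.4 mm

ω = 2π·1400/60 = 146.6 rad/s, so T = P/ω = 30.8×10³ / 146.6 = 210.1 N·m.
For a solid shaft τ_max = 16T/(πd³), so d = (16T/(π τ_allow))^(1/3) = (16·210.1/(π·4.22×10^7))^(1/3) = 0.02938 m.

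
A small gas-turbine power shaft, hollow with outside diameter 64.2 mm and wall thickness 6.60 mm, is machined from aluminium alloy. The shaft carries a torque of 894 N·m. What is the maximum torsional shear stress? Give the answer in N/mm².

28.6 N/mm²

J = π(d_o⁴ − d_i⁴)/32 = π(0.0642⁴ − 0.0510⁴)/32 = 1.004×10^-6 m⁴.
τ_max = T·r/J = 894.0 × 0.0321 / 1.004×10^-6 = 2.859×10^7 Pa.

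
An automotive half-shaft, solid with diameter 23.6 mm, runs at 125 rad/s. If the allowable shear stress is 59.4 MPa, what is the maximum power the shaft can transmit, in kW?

J = πd⁴/32 = π(0.0236)⁴/32 = 3.045×10^-8 m⁴.
T_max = τ_allow·J/r = 5.94×10^7 × 3.045×10^-8 / 0.0118 = 153.3 N·m.
ω = 125 rad/s, so P_max = T_max·ω = 1.916×10^4 W.

19.2 kW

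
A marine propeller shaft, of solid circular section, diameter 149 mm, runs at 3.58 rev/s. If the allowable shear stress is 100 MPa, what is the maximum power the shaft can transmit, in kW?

1460 kW

J = πd⁴/32 = π(0.149)⁴/32 = 4.839×10^-5 m⁴.
T_max = τ_allow·J/r = 1.00×10^8 × 4.839×10^-5 / 0.0745 = 64950 N·m.
ω = 2π·3.58 = 22.49 rad/s, so P_max = T_max·ω = 1.461×10^6 W.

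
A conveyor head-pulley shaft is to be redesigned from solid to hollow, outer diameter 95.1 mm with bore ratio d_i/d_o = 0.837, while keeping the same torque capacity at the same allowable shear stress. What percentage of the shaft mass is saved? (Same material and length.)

Equal τ_max and T ⇒ the solid shaft needs d_s³ = d_o³(1−k⁴), so d_s = 95.1·(1−0.837⁴)^(1/3) = 75.94 mm.
Area ratio A_h/A_s = d_o²(1−k²)/d_s² = (1−k²)/(1−k⁴)^(2/3) = 0.4696.
Mass saving = 1 − 0.4696 = 53.0 %.

53.0 %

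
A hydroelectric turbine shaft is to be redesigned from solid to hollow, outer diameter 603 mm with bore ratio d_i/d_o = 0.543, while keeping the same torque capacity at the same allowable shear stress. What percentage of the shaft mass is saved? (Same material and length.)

Equal τ_max and T ⇒ the solid shaft needs d_s³ = d_o³(1−k⁴), so d_s = 603·(1−0.543⁴)^(1/3) = 585.0 mm.
Area ratio A_h/A_s = d_o²(1−k²)/d_s² = (1−k²)/(1−k⁴)^(2/3) = 0.7492.
Mass saving = 1 − 0.7492 = 25.1 %.

25.1 %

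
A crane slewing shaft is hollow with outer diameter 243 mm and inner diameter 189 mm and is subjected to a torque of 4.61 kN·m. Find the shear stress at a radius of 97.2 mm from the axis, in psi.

299 psi

J = π(d_o⁴ − d_i⁴)/32 = π(0.243⁴ − 0.189⁴)/32 = 2.170×10^-4 m⁴.
Shear stress varies linearly with radius: τ = T·r/J = 4610 × 0.0972 / 2.170×10^-4 = 2.065×10^6 Pa.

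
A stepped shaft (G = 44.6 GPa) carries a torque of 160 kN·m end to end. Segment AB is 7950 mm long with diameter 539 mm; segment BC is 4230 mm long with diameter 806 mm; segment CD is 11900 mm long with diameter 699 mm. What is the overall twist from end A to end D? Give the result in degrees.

J_AB = π(0.539)⁴/32 = 8.29×10^-3 m⁴; J_BC = π(0.806)⁴/32 = 0.0414 m⁴; J_CD = π(0.699)⁴/32 = 0.0234 m⁴.
θ = (T/G)·Σ L_i/J_i = (160000/44.6×10⁹)·(7.95/8.29×10^-3 + 4.23/0.0414 + 11.9/0.0234) = 5.630×10^-3 rad.

0.323°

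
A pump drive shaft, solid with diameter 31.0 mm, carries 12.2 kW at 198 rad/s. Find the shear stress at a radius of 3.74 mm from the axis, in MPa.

2.54 MPa

ω = 198 rad/s, so T = P/ω = 12.2×10³ / 198.0 = 61.62 N·m.
J = πd⁴/32 = π(0.0310)⁴/32 = 9.067×10^-8 m⁴.
Shear stress varies linearly with radius: τ = T·r/J = 61.62 × 0.00374 / 9.067×10^-8 = 2.542×10^6 Pa.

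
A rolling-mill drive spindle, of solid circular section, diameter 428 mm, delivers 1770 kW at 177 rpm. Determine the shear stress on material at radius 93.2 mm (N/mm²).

ω = 2π·177/60 = 18.54 rad/s, so T = P/ω = 1770×10³ / 18.54 = 95490 N·m.
J = πd⁴/32 = π(0.428)⁴/32 = 3.294×10^-3 m⁴.
Shear stress varies linearly with radius: τ = T·r/J = 95490 × 0.0932 / 3.294×10^-3 = 2.702×10^6 Pa.

2.70 N/mm²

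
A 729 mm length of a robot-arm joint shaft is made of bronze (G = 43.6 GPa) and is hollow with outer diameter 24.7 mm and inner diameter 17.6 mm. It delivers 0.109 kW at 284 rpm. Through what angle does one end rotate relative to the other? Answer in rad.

ω = 2π·284/60 = 29.74 rad/s, so T = P/ω = 0.109×10³ / 29.74 = 3.665 N·m.
J = π(d_o⁴ − d_i⁴)/32 = π(0.0247⁴ − 0.0176⁴)/32 = 2.712×10^-8 m⁴.
θ = T·L/(G·J) = 3.665 × 0.729 / (43.6×10⁹ × 2.712×10^-8) = 2.259×10^-3 rad.

0.00226 rad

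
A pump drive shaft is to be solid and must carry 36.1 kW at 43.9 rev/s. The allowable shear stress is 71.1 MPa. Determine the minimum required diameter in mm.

21.1 mm

ω = 2π·43.9 = 275.8 rad/s, so T = P/ω = 36.1×10³ / 275.8 = 130.9 N·m.
For a solid shaft τ_max = 16T/(πd³), so d = (16T/(π τ_allow))^(1/3) = (16·130.9/(π·7.11×10^7))^(1/3) = 0.02109 m.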